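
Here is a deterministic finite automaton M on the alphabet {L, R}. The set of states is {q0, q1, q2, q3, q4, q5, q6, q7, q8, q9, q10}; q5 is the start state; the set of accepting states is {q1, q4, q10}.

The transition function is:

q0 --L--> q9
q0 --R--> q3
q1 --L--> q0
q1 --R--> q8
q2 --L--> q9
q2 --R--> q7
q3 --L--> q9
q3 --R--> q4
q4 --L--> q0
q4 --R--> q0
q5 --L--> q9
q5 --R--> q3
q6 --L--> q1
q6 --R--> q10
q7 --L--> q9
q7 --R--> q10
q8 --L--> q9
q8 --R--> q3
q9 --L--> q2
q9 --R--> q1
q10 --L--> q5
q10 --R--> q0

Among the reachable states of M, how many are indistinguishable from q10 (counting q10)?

States {q6} cannot be reached from the start state, so discard them.
Start with accepting vs non-accepting: {q1,q4,q10} | {q0,q2,q3,q5,q7,q8,q9}.
Split {q0,q2,q3,q5,q7,q8,q9} by δ(·,R) → {q0,q2,q5,q8} and {q3,q7,q9}.
Split {q3,q7,q9} by δ(·,L) → {q3,q7} and {q9}.
Stable partition: {q1,q4,q10} | {q0,q2,q5,q8} | {q3,q7} | {q9} — 4 equivalence classes.
State q10 belongs to the block {q1,q4,q10}, which has 3 states.

3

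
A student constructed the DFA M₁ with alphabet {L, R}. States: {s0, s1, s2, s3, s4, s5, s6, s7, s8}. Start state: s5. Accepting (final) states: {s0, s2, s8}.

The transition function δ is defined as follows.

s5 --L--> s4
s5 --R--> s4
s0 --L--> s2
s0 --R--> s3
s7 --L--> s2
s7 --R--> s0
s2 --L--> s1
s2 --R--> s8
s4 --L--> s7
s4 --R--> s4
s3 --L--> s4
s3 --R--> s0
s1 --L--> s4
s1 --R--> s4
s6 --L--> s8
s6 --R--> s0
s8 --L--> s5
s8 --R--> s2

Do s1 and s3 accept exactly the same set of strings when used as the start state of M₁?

Reachable states from the start: {s0,s1,s2,s3,s4,s5,s7,s8}. Unreachable: {s6} — drop them.
Initial partition by acceptance: {s0,s2,s8} | {s1,s3,s4,s5,s7}.
On input L, block {s0,s2,s8} splits into {s2,s8} and {s0}.
Split {s1,s3,s4,s5,s7} by δ(·,L) → {s1,s3,s4,s5} and {s7}.
On input L, block {s1,s3,s4,s5} splits into {s1,s3,s5} and {s4}.
On input R, block {s1,s3,s5} splits into {s1,s5} and {s3}.
The partition is now stable with 6 blocks: {s2,s8} | {s1,s5} | {s0} | {s7} | {s4} | {s3}.
s1 and s3 end up in different blocks, so they are distinguishable. For instance, the string 'R' is accepted from only s3.

No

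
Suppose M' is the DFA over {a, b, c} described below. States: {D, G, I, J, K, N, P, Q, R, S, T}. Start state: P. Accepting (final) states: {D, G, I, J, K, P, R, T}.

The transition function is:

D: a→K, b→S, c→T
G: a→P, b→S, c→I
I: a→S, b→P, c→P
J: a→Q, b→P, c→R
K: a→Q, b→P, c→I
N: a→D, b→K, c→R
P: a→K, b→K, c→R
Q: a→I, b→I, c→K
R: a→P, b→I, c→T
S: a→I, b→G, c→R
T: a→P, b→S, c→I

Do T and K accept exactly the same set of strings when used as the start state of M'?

No

States {D,J,N} cannot be reached from the start state, so discard them.
Start with accepting vs non-accepting: {G,I,K,P,R,T} | {Q,S}.
On input a, block {G,I,K,P,R,T} splits into {G,P,R,T} and {I,K}.
Refine {G,P,R,T} on symbol a: members go to different blocks, giving {G,R,T} and {P}.
Split {G,R,T} by δ(·,b) → {G,T} and {R}.
On input b, block {Q,S} splits into {S} and {Q}.
On input a, block {I,K} splits into {I} and {K}.
The partition is now stable with 7 blocks: {G,T} | {S} | {I} | {P} | {R} | {Q} | {K}.
T and K end up in different blocks, so they are distinguishable. For instance, the string 'a' is accepted from only T.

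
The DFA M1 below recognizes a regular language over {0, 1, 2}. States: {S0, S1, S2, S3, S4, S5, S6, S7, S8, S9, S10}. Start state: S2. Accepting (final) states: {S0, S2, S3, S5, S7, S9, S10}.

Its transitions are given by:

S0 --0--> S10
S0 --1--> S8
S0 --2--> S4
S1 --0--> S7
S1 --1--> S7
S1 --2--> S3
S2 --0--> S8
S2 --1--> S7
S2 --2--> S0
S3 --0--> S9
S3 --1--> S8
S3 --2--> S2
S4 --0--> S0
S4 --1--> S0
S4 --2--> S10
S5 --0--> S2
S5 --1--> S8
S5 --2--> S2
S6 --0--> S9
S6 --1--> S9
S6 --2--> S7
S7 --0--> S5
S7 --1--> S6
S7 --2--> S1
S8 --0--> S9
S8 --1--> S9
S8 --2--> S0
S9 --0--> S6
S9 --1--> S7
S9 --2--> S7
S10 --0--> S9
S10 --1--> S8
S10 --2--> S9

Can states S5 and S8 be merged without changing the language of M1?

No

Initial partition by acceptance: {S0,S2,S3,S5,S7,S9,S10} | {S1,S4,S6,S8}.
Refine {S0,S2,S3,S5,S7,S9,S10} on symbol 0: members go to different blocks, giving {S0,S3,S5,S7,S10} and {S2,S9}.
Refine {S0,S3,S5,S7,S10} on symbol 0: members go to different blocks, giving {S3,S5,S10} and {S0,S7}.
Refine {S1,S4,S6,S8} on symbol 0: members go to different blocks, giving {S1,S4} and {S6,S8}.
The partition is now stable with 5 blocks: {S3,S5,S10} | {S1,S4} | {S2,S9} | {S0,S7} | {S6,S8}.
S5 and S8 end up in different blocks, so they are distinguishable. For instance, the string 'ε' is accepted from only S5.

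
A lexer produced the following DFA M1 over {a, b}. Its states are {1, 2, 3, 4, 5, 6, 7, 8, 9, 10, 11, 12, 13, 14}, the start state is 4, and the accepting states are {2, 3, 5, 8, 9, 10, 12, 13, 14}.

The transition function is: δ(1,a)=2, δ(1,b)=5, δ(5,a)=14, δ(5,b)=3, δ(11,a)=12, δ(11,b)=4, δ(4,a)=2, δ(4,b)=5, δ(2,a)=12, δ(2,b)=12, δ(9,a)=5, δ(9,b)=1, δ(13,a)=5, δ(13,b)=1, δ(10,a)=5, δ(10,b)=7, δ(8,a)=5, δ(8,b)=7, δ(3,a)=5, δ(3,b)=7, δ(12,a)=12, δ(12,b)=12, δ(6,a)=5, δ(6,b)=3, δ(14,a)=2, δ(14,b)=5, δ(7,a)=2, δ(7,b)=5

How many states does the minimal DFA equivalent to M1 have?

5

First remove the unreachable states {1,6,8,9,10,11,13}; 7 states remain.
Start with accepting vs non-accepting: {2,3,5,12,14} | {4,7}.
Split {2,3,5,12,14} by δ(·,b) → {2,5,12,14} and {3}.
Split {2,5,12,14} by δ(·,b) → {2,12,14} and {5}.
Split {2,12,14} by δ(·,b) → {2,12} and {14}.
No further refinement is possible. Final partition (5 blocks): {2,12} | {4,7} | {3} | {5} | {14}.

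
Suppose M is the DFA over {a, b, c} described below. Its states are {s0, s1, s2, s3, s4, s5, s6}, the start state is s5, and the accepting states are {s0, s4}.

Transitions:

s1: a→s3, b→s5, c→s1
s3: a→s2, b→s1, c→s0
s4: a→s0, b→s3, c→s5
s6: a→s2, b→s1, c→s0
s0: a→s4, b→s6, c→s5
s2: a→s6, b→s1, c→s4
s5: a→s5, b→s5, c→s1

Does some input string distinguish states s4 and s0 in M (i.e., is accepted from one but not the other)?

No

Every state is reachable, so we keep all 7.
Initial partition by acceptance: {s0,s4} | {s1,s2,s3,s5,s6}.
On input c, block {s1,s2,s3,s5,s6} splits into {s2,s3,s6} and {s1,s5}.
On input a, block {s1,s5} splits into {s1} and {s5}.
Stable partition: {s0,s4} | {s2,s3,s6} | {s1} | {s5} — 4 equivalence classes.
s4 and s0 lie in the same block of the stable partition, so they are equivalent — no string distinguishes them.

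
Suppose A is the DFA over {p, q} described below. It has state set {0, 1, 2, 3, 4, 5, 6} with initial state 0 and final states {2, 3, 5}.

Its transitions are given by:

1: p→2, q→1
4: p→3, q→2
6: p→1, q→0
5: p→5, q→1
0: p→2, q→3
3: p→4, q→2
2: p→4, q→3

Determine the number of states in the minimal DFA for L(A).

2

States {1,5,6} cannot be reached from the start state, so discard them.
Initial partition by acceptance: {2,3} | {0,4}.
Stable partition: {2,3} | {0,4} — 2 equivalence classes.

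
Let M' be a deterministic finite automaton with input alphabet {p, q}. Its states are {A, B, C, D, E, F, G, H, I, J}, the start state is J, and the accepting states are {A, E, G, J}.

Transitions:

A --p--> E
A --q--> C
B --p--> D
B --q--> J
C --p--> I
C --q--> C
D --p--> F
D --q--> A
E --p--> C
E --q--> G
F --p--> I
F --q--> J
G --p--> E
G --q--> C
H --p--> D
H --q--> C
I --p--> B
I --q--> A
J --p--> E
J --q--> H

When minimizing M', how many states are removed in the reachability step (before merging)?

Exploring from J, all states are eventually visited, so none are unreachable.

0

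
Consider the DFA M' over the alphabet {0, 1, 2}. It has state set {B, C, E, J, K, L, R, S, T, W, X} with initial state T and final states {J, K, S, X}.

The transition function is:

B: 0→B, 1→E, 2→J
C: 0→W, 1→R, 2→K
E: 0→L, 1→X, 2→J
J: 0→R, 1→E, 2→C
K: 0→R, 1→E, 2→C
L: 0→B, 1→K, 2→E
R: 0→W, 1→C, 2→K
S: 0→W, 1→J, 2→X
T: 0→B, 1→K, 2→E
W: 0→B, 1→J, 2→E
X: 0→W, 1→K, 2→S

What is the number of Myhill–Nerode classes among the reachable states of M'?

6

All states are reachable from the start state.
Start with accepting vs non-accepting: {J,K,S,X} | {B,C,E,L,R,T,W}.
On input 1, block {J,K,S,X} splits into {S,X} and {J,K}.
Refine {B,C,E,L,R,T,W} on symbol 1: members go to different blocks, giving {L,T,W} and {B,C,R} and {E}.
On input 0, block {B,C,R} splits into {C,R} and {B}.
No further refinement is possible. Final partition (6 blocks): {S,X} | {L,T,W} | {J,K} | {C,R} | {E} | {B}.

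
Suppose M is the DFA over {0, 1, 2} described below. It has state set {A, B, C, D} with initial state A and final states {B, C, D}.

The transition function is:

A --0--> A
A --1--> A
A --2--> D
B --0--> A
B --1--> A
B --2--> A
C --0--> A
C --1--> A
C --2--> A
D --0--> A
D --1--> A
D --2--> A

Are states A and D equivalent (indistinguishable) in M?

No

Reachable states from the start: {A,D}. Unreachable: {B,C} — drop them.
Start with accepting vs non-accepting: {D} | {A}.
The partition is now stable with 2 blocks: {D} | {A}.
A and D end up in different blocks, so they are distinguishable. For instance, the string 'ε' is accepted from only D.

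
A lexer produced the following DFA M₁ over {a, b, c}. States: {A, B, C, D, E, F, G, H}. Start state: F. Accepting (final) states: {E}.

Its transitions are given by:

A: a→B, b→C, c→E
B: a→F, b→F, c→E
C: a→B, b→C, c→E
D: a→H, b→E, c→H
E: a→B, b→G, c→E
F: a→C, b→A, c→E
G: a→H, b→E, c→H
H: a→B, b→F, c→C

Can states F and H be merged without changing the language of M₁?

First remove the unreachable states {D}; 7 states remain.
P0 = {E} | {A,B,C,F,G,H}.
On input b, block {A,B,C,F,G,H} splits into {A,B,C,F,H} and {G}.
On input c, block {A,B,C,F,H} splits into {A,B,C,F} and {H}.
The partition is now stable with 4 blocks: {E} | {A,B,C,F} | {G} | {H}.
F and H end up in different blocks, so they are distinguishable. For instance, the string 'c' is accepted from only F.

No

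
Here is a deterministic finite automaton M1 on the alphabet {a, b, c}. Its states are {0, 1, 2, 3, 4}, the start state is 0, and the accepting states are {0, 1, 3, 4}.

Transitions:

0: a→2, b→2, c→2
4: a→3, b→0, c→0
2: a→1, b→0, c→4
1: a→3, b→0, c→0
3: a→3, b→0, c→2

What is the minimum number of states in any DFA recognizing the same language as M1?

4

Every state is reachable, so we keep all 5.
Initial partition by acceptance: {0,1,3,4} | {2}.
On input a, block {0,1,3,4} splits into {1,3,4} and {0}.
Refine {1,3,4} on symbol c: members go to different blocks, giving {1,4} and {3}.
No further refinement is possible. Final partition (4 blocks): {1,4} | {2} | {0} | {3}.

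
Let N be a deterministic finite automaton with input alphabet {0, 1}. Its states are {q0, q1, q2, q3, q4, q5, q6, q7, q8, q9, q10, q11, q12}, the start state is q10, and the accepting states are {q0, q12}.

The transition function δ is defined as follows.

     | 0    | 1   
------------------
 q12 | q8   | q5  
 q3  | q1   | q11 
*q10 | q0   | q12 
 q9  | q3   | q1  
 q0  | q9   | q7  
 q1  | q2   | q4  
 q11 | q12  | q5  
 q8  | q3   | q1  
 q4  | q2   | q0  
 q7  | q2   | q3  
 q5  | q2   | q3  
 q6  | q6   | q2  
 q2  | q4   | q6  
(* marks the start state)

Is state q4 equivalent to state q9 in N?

No

All states are reachable from the start state.
Start with accepting vs non-accepting: {q0,q12} | {q1,q2,q3,q4,q5,q6,q7,q8,q9,q10,q11}.
Refine {q1,q2,q3,q4,q5,q6,q7,q8,q9,q10,q11} on symbol 0: members go to different blocks, giving {q1,q2,q3,q4,q5,q6,q7,q8,q9} and {q10,q11}.
Split {q1,q2,q3,q4,q5,q6,q7,q8,q9} by δ(·,1) → {q1,q2,q5,q6,q7,q8,q9} and {q3} and {q4}.
Refine {q1,q2,q5,q6,q7,q8,q9} on symbol 0: members go to different blocks, giving {q1,q5,q6,q7} and {q8,q9} and {q2}.
Split {q1,q5,q6,q7} by δ(·,0) → {q1,q5,q7} and {q6}.
Split {q1,q5,q7} by δ(·,1) → {q5,q7} and {q1}.
Refine {q10,q11} on symbol 1: members go to different blocks, giving {q10} and {q11}.
Stable partition: {q0,q12} | {q5,q7} | {q10} | {q3} | {q4} | {q8,q9} | {q2} | {q6} | {q1} | {q11} — 10 equivalence classes.
q4 and q9 end up in different blocks, so they are distinguishable. For instance, the string '1' is accepted from only q4.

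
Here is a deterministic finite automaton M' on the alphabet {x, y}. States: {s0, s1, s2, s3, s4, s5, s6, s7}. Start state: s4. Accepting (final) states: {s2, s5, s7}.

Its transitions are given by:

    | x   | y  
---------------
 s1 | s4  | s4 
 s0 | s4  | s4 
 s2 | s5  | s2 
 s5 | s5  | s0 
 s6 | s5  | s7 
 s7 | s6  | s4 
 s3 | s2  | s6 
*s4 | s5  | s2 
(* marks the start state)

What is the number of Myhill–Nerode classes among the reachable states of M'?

4

First remove the unreachable states {s1,s3,s6,s7}; 4 states remain.
P0 = {s2,s5} | {s0,s4}.
On input y, block {s2,s5} splits into {s2} and {s5}.
Split {s0,s4} by δ(·,x) → {s0} and {s4}.
Stable partition: {s2} | {s0} | {s5} | {s4} — 4 equivalence classes.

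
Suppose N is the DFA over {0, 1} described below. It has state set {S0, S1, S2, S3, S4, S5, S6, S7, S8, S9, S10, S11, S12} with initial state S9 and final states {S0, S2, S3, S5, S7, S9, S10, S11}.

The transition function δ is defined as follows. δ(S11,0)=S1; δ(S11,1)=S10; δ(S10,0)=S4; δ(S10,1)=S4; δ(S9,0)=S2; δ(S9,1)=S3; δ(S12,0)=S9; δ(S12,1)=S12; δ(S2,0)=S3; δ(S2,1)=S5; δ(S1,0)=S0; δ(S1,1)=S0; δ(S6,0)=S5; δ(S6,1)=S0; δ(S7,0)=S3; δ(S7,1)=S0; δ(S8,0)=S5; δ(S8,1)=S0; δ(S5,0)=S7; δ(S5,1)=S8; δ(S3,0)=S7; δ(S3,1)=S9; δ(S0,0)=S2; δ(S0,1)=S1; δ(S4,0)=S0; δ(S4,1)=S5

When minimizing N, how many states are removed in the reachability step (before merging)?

Starting at S9 and following transitions, the reachable set is {S0, S1, S2, S3, S5, S7, S8, S9}. That leaves S4, S6, S10, S11, S12 unreachable — 5 in total.

5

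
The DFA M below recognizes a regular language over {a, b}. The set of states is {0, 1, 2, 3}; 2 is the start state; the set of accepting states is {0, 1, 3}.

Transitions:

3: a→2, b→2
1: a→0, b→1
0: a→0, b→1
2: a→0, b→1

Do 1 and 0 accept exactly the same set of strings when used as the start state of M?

Yes

States {3} cannot be reached from the start state, so discard them.
P0 = {0,1} | {2}.
No further refinement is possible. Final partition (2 blocks): {0,1} | {2}.
1 and 0 lie in the same block of the stable partition, so they are equivalent — no string distinguishes them.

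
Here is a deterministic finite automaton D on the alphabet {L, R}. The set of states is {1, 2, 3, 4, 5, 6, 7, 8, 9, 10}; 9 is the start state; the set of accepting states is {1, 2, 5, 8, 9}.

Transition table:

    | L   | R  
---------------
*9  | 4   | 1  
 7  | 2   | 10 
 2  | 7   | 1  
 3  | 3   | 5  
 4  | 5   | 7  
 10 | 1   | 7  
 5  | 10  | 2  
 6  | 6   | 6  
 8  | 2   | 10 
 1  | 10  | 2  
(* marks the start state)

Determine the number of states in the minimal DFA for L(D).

2

First remove the unreachable states {3,6,8}; 7 states remain.
Initial partition by acceptance: {1,2,5,9} | {4,7,10}.
No further refinement is possible. Final partition (2 blocks): {1,2,5,9} | {4,7,10}.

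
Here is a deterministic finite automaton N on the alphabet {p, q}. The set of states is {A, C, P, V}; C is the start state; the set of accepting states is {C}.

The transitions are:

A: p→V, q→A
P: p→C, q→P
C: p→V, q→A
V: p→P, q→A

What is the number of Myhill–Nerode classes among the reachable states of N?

All states are reachable from the start state.
P0 = {C} | {A,P,V}.
Refine {A,P,V} on symbol p: members go to different blocks, giving {A,V} and {P}.
Split {A,V} by δ(·,p) → {V} and {A}.
The partition is now stable with 4 blocks: {C} | {V} | {P} | {A}.

4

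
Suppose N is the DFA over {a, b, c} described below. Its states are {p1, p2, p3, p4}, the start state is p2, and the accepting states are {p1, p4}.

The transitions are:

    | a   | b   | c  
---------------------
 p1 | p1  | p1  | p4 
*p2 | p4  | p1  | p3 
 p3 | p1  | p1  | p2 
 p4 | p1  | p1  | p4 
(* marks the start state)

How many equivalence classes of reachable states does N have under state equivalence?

2

Start with accepting vs non-accepting: {p1,p4} | {p2,p3}.
No further refinement is possible. Final partition (2 blocks): {p1,p4} | {p2,p3}.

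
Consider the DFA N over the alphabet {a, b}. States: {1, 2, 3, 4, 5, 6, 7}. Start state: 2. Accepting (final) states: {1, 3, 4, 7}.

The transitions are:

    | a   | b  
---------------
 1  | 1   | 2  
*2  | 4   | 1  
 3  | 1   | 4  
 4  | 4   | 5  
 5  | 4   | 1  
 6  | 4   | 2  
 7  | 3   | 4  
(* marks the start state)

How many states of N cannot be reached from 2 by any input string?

3

No path from 2 leads to 3, 6, 7; the other 4 states are all reachable.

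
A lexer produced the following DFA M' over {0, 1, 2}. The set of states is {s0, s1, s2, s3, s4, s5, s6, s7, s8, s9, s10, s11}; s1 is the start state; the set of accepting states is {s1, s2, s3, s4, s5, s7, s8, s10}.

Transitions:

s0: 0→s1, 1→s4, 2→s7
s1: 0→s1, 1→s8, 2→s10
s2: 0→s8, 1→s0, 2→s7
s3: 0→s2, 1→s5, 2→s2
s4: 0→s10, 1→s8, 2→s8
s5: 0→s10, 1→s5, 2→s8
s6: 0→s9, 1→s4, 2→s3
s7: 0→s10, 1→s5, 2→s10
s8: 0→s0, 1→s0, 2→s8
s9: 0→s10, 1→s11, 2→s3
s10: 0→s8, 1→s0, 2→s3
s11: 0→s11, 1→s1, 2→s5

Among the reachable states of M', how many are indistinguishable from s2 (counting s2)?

First remove the unreachable states {s6,s9,s11}; 9 states remain.
P0 = {s1,s2,s3,s4,s5,s7,s8,s10} | {s0}.
Refine {s1,s2,s3,s4,s5,s7,s8,s10} on symbol 0: members go to different blocks, giving {s1,s2,s3,s4,s5,s7,s10} and {s8}.
Split {s1,s2,s3,s4,s5,s7,s10} by δ(·,0) → {s1,s3,s4,s5,s7} and {s2,s10}.
Refine {s1,s3,s4,s5,s7} on symbol 0: members go to different blocks, giving {s3,s4,s5,s7} and {s1}.
On input 1, block {s3,s4,s5,s7} splits into {s3,s5,s7} and {s4}.
Split {s3,s5,s7} by δ(·,2) → {s3,s7} and {s5}.
Stable partition: {s3,s7} | {s0} | {s8} | {s2,s10} | {s1} | {s4} | {s5} — 7 equivalence classes.
State s2 belongs to the block {s2,s10}, which has 2 states.

2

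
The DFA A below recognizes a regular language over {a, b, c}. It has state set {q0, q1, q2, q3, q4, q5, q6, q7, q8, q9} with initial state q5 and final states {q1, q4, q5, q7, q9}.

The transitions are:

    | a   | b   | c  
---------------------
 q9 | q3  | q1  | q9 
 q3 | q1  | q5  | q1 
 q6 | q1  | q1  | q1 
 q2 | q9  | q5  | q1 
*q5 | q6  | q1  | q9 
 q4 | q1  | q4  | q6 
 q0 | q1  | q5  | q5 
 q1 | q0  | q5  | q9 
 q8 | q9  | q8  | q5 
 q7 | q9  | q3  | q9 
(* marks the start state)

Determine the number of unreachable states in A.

No path from q5 leads to q2, q4, q7, q8; the other 6 states are all reachable.

4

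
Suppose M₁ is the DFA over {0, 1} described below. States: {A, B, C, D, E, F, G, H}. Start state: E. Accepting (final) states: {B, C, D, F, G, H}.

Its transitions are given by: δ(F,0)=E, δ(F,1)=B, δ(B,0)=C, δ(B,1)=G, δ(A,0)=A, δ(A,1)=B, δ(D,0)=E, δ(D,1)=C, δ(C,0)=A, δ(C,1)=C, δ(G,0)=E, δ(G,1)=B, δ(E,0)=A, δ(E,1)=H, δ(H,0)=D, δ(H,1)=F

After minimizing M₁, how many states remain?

4

Every state is reachable, so we keep all 8.
Initial partition by acceptance: {B,C,D,F,G,H} | {A,E}.
Refine {B,C,D,F,G,H} on symbol 0: members go to different blocks, giving {C,D,F,G} and {B,H}.
On input 1, block {C,D,F,G} splits into {C,D} and {F,G}.
The partition is now stable with 4 blocks: {C,D} | {A,E} | {B,H} | {F,G}.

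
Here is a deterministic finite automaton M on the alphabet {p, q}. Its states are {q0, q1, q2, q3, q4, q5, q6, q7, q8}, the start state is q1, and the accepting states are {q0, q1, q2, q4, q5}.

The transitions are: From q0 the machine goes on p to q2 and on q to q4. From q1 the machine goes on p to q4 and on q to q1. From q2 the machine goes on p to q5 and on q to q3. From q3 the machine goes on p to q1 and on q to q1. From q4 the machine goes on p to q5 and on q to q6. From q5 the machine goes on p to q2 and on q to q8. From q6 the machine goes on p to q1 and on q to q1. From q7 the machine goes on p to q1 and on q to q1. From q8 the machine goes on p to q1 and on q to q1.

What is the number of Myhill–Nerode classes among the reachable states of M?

States {q0,q7} cannot be reached from the start state, so discard them.
Initial partition by acceptance: {q1,q2,q4,q5} | {q3,q6,q8}.
On input q, block {q1,q2,q4,q5} splits into {q2,q4,q5} and {q1}.
Stable partition: {q2,q4,q5} | {q3,q6,q8} | {q1} — 3 equivalence classes.

3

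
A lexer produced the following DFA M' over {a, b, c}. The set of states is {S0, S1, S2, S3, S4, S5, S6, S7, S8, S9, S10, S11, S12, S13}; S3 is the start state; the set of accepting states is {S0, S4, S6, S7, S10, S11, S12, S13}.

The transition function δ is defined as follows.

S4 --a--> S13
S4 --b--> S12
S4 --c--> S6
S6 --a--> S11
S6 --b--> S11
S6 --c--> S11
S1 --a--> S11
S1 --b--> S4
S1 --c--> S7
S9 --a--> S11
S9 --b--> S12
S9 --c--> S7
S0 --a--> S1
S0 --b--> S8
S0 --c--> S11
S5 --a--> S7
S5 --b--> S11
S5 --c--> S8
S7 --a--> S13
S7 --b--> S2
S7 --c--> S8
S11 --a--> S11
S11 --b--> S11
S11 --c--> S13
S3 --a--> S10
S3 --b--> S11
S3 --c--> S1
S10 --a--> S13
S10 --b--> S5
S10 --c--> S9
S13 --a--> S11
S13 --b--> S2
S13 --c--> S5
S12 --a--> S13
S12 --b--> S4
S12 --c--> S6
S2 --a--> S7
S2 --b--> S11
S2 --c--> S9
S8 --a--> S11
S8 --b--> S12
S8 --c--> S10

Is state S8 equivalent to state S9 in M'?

Reachable states from the start: {S1,S2,S3,S4,S5,S6,S7,S8,S9,S10,S11,S12,S13}. Unreachable: {S0} — drop them.
P0 = {S4,S6,S7,S10,S11,S12,S13} | {S1,S2,S3,S5,S8,S9}.
Refine {S4,S6,S7,S10,S11,S12,S13} on symbol b: members go to different blocks, giving {S4,S6,S11,S12} and {S7,S10,S13}.
Split {S4,S6,S11,S12} by δ(·,a) → {S4,S12} and {S6,S11}.
Split {S1,S2,S3,S5,S8,S9} by δ(·,a) → {S1,S8,S9} and {S2,S3,S5}.
Refine {S7,S10,S13} on symbol a: members go to different blocks, giving {S7,S10} and {S13}.
Split {S6,S11} by δ(·,c) → {S6} and {S11}.
Stable partition: {S4,S12} | {S1,S8,S9} | {S7,S10} | {S6} | {S2,S3,S5} | {S13} | {S11} — 7 equivalence classes.
S8 and S9 lie in the same block of the stable partition, so they are equivalent — no string distinguishes them.

Yes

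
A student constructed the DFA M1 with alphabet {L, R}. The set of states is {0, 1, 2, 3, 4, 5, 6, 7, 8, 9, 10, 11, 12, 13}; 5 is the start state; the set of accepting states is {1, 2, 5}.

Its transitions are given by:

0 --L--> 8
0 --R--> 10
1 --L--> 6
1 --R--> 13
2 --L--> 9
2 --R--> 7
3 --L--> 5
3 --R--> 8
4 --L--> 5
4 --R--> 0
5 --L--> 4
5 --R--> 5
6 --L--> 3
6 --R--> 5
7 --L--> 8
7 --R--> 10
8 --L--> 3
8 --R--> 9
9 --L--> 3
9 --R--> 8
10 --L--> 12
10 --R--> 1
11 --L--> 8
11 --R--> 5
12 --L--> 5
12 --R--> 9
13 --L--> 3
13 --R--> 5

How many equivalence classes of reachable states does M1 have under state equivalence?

States {2,7,11} cannot be reached from the start state, so discard them.
Initial partition by acceptance: {1,5} | {0,3,4,6,8,9,10,12,13}.
Refine {1,5} on symbol R: members go to different blocks, giving {1} and {5}.
On input L, block {0,3,4,6,8,9,10,12,13} splits into {0,6,8,9,10,13} and {3,4,12}.
Refine {0,6,8,9,10,13} on symbol L: members go to different blocks, giving {6,8,9,10,13} and {0}.
On input R, block {6,8,9,10,13} splits into {6,13} and {8,9} and {10}.
On input R, block {3,4,12} splits into {3,12} and {4}.
No further refinement is possible. Final partition (8 blocks): {1} | {6,13} | {5} | {3,12} | {0} | {8,9} | {10} | {4}.

8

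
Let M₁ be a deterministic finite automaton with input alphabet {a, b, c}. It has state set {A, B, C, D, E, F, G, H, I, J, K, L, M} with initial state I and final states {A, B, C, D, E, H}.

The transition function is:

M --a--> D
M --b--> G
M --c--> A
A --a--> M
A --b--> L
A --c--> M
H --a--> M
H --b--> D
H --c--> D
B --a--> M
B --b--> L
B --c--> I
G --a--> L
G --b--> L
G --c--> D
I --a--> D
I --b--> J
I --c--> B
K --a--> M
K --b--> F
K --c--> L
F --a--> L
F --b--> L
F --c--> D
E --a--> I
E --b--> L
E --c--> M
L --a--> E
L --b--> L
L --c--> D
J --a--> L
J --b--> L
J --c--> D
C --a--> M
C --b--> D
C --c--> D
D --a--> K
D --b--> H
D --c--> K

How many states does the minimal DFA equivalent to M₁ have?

States {C} cannot be reached from the start state, so discard them.
P0 = {A,B,D,E,H} | {F,G,I,J,K,L,M}.
On input b, block {A,B,D,E,H} splits into {A,B,E} and {D,H}.
Split {F,G,I,J,K,L,M} by δ(·,a) → {F,G,J,K} and {I,M} and {L}.
Refine {F,G,J,K} on symbol a: members go to different blocks, giving {F,G,J} and {K}.
Refine {D,H} on symbol a: members go to different blocks, giving {D} and {H}.
Stable partition: {A,B,E} | {F,G,J} | {D} | {I,M} | {L} | {K} | {H} — 7 equivalence classes.

7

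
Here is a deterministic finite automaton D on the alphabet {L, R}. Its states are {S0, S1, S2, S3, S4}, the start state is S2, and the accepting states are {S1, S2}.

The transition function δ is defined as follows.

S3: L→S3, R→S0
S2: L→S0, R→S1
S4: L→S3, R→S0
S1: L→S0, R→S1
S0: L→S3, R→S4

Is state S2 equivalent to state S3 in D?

Start with accepting vs non-accepting: {S1,S2} | {S0,S3,S4}.
Stable partition: {S1,S2} | {S0,S3,S4} — 2 equivalence classes.
S2 and S3 end up in different blocks, so they are distinguishable. For instance, the string 'ε' is accepted from only S2.

No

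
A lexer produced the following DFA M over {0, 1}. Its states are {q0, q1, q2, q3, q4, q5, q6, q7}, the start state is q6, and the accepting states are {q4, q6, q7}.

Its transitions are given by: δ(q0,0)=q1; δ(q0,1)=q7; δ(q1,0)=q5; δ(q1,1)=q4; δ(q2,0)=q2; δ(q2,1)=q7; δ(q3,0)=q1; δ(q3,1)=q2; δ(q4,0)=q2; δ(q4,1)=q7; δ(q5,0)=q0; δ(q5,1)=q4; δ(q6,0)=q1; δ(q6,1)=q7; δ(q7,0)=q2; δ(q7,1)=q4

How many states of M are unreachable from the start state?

Starting at q6 and following transitions, the reachable set is {q0, q1, q2, q4, q5, q6, q7}. That leaves q3 unreachable — 1 in total.

1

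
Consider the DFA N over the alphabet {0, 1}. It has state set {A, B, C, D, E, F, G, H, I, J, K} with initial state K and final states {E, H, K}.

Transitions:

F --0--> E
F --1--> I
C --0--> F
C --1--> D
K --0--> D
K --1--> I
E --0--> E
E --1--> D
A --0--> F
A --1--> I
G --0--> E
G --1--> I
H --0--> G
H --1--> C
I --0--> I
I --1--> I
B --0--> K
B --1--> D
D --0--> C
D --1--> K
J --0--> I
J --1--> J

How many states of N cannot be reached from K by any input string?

No path from K leads to A, B, G, H, J; the other 6 states are all reachable.

5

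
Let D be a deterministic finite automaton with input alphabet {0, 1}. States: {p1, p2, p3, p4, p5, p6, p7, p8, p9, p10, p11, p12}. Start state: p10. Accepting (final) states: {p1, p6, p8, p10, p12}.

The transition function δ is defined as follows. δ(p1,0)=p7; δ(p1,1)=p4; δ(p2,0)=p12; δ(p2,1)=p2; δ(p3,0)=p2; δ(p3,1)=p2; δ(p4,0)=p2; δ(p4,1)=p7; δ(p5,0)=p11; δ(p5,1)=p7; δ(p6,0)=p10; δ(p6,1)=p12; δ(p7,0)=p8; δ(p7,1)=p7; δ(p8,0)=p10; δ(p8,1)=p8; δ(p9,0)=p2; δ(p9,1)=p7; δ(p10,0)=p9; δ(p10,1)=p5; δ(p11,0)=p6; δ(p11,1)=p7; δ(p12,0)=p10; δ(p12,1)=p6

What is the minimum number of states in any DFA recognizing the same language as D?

4

States {p1,p3,p4} cannot be reached from the start state, so discard them.
P0 = {p6,p8,p10,p12} | {p2,p5,p7,p9,p11}.
Refine {p6,p8,p10,p12} on symbol 0: members go to different blocks, giving {p6,p8,p12} and {p10}.
On input 0, block {p2,p5,p7,p9,p11} splits into {p2,p7,p11} and {p5,p9}.
The partition is now stable with 4 blocks: {p6,p8,p12} | {p2,p7,p11} | {p10} | {p5,p9}.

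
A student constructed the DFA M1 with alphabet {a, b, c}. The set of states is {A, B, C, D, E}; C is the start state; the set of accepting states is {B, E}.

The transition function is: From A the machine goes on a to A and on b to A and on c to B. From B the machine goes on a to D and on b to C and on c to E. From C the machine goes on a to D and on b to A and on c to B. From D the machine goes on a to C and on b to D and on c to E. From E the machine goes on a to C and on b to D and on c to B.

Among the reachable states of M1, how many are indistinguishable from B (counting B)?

All states are reachable from the start state.
P0 = {B,E} | {A,C,D}.
No further refinement is possible. Final partition (2 blocks): {B,E} | {A,C,D}.
State B belongs to the block {B,E}, which has 2 states.

2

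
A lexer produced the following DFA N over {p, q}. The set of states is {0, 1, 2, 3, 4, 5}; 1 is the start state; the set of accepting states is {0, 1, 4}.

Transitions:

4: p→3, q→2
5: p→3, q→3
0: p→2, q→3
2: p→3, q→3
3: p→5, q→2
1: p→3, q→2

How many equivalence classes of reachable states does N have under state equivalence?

2

Reachable states from the start: {1,2,3,5}. Unreachable: {0,4} — drop them.
P0 = {1} | {2,3,5}.
Stable partition: {1} | {2,3,5} — 2 equivalence classes.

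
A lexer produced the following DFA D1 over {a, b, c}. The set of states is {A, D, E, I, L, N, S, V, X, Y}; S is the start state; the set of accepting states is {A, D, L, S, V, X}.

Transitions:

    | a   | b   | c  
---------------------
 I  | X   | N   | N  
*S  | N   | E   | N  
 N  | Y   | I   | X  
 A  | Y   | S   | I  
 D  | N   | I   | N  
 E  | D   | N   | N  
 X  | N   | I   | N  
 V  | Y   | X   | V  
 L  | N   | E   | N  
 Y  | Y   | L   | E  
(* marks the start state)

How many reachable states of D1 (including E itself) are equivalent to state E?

2

States {A,V} cannot be reached from the start state, so discard them.
Initial partition by acceptance: {D,L,S,X} | {E,I,N,Y}.
Split {E,I,N,Y} by δ(·,a) → {E,I} and {N,Y}.
Split {N,Y} by δ(·,b) → {N} and {Y}.
No further refinement is possible. Final partition (4 blocks): {D,L,S,X} | {E,I} | {N} | {Y}.
The equivalence class containing E is {E,I}, of size 2.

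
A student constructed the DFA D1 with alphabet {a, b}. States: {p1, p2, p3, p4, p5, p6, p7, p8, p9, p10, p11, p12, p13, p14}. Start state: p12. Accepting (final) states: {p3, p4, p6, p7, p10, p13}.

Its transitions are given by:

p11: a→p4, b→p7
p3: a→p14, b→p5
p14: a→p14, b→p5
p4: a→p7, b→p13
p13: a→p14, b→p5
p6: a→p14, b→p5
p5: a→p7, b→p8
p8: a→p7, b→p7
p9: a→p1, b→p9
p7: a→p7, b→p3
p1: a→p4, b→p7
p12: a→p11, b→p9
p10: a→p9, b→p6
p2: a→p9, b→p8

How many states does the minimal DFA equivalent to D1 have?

States {p2,p6,p10} cannot be reached from the start state, so discard them.
Initial partition by acceptance: {p3,p4,p7,p13} | {p1,p5,p8,p9,p11,p12,p14}.
Split {p3,p4,p7,p13} by δ(·,a) → {p3,p13} and {p4,p7}.
Split {p1,p5,p8,p9,p11,p12,p14} by δ(·,a) → {p1,p5,p8,p11} and {p9,p12,p14}.
Split {p1,p5,p8,p11} by δ(·,b) → {p1,p8,p11} and {p5}.
Refine {p9,p12,p14} on symbol a: members go to different blocks, giving {p9,p12} and {p14}.
Stable partition: {p3,p13} | {p1,p8,p11} | {p4,p7} | {p9,p12} | {p5} | {p14} — 6 equivalence classes.

6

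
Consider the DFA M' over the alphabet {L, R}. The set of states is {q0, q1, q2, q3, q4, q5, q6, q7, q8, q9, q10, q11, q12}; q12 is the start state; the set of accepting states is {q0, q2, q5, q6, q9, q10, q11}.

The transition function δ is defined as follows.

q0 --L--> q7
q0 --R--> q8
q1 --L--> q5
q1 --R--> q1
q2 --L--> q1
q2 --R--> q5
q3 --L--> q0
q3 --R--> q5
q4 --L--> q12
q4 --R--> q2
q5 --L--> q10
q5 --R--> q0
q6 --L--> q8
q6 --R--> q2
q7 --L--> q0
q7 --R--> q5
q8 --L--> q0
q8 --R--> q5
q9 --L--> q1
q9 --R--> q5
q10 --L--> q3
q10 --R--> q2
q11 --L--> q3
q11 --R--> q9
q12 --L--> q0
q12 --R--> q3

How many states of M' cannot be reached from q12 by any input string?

No path from q12 leads to q4, q6, q9, q11; the other 9 states are all reachable.

4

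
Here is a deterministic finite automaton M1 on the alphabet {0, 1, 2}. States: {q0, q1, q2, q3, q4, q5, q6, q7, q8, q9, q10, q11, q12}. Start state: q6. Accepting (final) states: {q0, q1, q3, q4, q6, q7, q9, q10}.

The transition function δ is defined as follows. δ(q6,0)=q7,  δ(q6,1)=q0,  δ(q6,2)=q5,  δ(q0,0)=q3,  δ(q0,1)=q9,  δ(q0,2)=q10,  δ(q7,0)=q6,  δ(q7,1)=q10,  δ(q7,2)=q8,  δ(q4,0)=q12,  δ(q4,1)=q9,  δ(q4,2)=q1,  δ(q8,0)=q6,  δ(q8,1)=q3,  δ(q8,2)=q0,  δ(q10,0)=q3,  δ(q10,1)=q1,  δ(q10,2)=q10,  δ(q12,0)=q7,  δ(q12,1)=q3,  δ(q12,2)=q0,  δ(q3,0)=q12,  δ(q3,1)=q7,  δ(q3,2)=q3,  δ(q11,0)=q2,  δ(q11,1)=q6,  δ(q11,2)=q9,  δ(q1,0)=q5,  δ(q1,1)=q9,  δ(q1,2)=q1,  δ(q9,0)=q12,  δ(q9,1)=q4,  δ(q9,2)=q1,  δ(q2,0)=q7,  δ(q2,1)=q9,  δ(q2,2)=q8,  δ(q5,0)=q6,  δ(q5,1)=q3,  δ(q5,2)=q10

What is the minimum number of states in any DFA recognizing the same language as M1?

First remove the unreachable states {q2,q11}; 11 states remain.
P0 = {q0,q1,q3,q4,q6,q7,q9,q10} | {q5,q8,q12}.
Refine {q0,q1,q3,q4,q6,q7,q9,q10} on symbol 0: members go to different blocks, giving {q0,q6,q7,q10} and {q1,q3,q4,q9}.
Split {q0,q6,q7,q10} by δ(·,0) → {q0,q10} and {q6,q7}.
Split {q1,q3,q4,q9} by δ(·,1) → {q1,q4,q9} and {q3}.
Stable partition: {q0,q10} | {q5,q8,q12} | {q1,q4,q9} | {q6,q7} | {q3} — 5 equivalence classes.

5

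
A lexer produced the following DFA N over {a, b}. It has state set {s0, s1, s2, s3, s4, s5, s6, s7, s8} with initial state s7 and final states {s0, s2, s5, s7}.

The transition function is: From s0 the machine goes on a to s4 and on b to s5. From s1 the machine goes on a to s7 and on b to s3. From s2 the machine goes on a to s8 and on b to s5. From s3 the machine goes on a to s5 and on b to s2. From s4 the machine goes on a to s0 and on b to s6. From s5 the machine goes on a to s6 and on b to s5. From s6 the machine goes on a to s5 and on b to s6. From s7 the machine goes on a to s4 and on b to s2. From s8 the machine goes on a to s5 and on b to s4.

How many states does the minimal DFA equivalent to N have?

2

Reachable states from the start: {s0,s2,s4,s5,s6,s7,s8}. Unreachable: {s1,s3} — drop them.
Initial partition by acceptance: {s0,s2,s5,s7} | {s4,s6,s8}.
Stable partition: {s0,s2,s5,s7} | {s4,s6,s8} — 2 equivalence classes.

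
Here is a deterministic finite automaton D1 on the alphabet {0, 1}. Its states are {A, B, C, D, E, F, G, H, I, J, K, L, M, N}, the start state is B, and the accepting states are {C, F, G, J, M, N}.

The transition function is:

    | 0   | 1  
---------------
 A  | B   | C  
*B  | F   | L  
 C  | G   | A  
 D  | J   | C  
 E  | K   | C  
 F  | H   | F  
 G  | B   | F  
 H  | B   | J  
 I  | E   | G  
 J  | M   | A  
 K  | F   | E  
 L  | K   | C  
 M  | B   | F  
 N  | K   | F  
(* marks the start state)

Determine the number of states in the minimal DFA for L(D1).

5

First remove the unreachable states {D,I,N}; 11 states remain.
Initial partition by acceptance: {C,F,G,J,M} | {A,B,E,H,K,L}.
Refine {C,F,G,J,M} on symbol 0: members go to different blocks, giving {F,G,M} and {C,J}.
Refine {A,B,E,H,K,L} on symbol 0: members go to different blocks, giving {A,E,H,L} and {B,K}.
Refine {F,G,M} on symbol 0: members go to different blocks, giving {G,M} and {F}.
The partition is now stable with 5 blocks: {G,M} | {A,E,H,L} | {C,J} | {B,K} | {F}.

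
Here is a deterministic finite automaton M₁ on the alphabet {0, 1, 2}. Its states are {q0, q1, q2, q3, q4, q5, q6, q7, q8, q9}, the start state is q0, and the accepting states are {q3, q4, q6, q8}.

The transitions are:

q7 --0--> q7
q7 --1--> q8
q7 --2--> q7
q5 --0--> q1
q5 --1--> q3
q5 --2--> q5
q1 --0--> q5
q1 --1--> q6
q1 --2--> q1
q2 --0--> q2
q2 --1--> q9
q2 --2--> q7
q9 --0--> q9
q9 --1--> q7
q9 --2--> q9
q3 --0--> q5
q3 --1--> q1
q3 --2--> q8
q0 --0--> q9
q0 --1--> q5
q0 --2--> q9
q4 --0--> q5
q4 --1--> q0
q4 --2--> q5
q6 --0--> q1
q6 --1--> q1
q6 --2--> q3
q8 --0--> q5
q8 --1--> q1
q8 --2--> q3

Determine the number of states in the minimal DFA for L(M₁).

3

States {q2,q4} cannot be reached from the start state, so discard them.
Initial partition by acceptance: {q3,q6,q8} | {q0,q1,q5,q7,q9}.
Split {q0,q1,q5,q7,q9} by δ(·,1) → {q1,q5,q7} and {q0,q9}.
Stable partition: {q3,q6,q8} | {q1,q5,q7} | {q0,q9} — 3 equivalence classes.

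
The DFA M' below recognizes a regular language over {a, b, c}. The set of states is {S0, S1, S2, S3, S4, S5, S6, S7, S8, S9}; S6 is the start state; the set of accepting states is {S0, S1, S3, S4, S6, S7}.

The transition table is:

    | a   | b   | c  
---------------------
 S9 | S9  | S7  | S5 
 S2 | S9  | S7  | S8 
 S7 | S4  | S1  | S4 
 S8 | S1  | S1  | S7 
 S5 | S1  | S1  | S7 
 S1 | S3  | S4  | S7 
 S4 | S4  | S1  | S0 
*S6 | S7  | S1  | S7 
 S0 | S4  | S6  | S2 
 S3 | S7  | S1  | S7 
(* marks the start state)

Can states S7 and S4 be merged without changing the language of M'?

P0 = {S0,S1,S3,S4,S6,S7} | {S2,S5,S8,S9}.
Split {S0,S1,S3,S4,S6,S7} by δ(·,c) → {S1,S3,S4,S6,S7} and {S0}.
On input c, block {S1,S3,S4,S6,S7} splits into {S1,S3,S6,S7} and {S4}.
Split {S1,S3,S6,S7} by δ(·,a) → {S1,S3,S6} and {S7}.
Split {S1,S3,S6} by δ(·,a) → {S3,S6} and {S1}.
Split {S2,S5,S8,S9} by δ(·,a) → {S2,S9} and {S5,S8}.
No further refinement is possible. Final partition (7 blocks): {S3,S6} | {S2,S9} | {S0} | {S4} | {S7} | {S1} | {S5,S8}.
S7 and S4 end up in different blocks, so they are distinguishable. For instance, the string 'cc' is accepted from only S7.

No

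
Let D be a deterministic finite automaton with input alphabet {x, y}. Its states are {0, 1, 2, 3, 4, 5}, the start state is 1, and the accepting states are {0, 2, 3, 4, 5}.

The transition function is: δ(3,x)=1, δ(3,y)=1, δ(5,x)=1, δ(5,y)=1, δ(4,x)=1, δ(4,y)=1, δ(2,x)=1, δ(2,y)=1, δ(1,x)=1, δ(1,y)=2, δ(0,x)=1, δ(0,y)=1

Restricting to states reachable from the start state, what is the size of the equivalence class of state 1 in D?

First remove the unreachable states {0,3,4,5}; 2 states remain.
Start with accepting vs non-accepting: {2} | {1}.
Stable partition: {2} | {1} — 2 equivalence classes.
State 1 belongs to the block {1}, which has 1 states.

1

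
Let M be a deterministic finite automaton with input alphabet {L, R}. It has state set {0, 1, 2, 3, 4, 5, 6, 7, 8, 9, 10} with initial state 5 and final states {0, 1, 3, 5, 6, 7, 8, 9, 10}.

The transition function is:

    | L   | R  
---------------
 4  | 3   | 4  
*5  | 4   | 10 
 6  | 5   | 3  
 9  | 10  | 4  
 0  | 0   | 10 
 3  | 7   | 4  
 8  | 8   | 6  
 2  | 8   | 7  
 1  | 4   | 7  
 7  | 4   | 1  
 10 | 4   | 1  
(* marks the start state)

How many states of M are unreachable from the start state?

5

Starting at 5 and following transitions, the reachable set is {1, 3, 4, 5, 7, 10}. That leaves 0, 2, 6, 8, 9 unreachable — 5 in total.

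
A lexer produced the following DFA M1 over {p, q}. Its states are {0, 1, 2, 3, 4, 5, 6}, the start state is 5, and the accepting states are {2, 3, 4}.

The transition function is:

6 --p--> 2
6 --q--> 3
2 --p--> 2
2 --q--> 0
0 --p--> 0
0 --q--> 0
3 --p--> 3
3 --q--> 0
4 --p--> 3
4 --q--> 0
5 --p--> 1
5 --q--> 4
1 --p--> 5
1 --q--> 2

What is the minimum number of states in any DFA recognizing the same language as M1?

3

States {6} cannot be reached from the start state, so discard them.
Start with accepting vs non-accepting: {2,3,4} | {0,1,5}.
Split {0,1,5} by δ(·,q) → {1,5} and {0}.
The partition is now stable with 3 blocks: {2,3,4} | {1,5} | {0}.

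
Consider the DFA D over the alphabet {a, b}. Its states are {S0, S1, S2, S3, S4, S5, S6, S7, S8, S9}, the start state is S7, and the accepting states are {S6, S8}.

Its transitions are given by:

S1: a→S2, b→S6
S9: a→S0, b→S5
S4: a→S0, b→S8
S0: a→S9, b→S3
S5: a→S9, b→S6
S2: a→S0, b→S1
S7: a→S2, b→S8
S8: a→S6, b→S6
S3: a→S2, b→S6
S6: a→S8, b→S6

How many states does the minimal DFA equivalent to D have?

3

States {S4} cannot be reached from the start state, so discard them.
Start with accepting vs non-accepting: {S6,S8} | {S0,S1,S2,S3,S5,S7,S9}.
Refine {S0,S1,S2,S3,S5,S7,S9} on symbol b: members go to different blocks, giving {S1,S3,S5,S7} and {S0,S2,S9}.
No further refinement is possible. Final partition (3 blocks): {S6,S8} | {S1,S3,S5,S7} | {S0,S2,S9}.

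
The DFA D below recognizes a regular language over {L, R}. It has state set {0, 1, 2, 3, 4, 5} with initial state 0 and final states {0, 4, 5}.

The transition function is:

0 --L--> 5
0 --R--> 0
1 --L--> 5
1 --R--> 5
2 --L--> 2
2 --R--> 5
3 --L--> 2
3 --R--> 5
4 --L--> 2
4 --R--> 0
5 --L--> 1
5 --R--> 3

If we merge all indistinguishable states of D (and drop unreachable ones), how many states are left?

First remove the unreachable states {4}; 5 states remain.
P0 = {0,5} | {1,2,3}.
On input L, block {0,5} splits into {0} and {5}.
On input L, block {1,2,3} splits into {2,3} and {1}.
No further refinement is possible. Final partition (4 blocks): {0} | {2,3} | {5} | {1}.

4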